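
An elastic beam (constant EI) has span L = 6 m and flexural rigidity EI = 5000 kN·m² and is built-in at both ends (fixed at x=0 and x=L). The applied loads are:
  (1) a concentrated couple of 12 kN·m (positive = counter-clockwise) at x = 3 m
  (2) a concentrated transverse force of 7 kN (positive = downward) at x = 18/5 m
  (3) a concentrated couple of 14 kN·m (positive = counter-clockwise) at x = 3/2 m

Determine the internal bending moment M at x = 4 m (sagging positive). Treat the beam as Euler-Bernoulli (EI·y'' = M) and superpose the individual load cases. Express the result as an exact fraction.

Load 1 — applied couple M₀=12 kN·m at a=3 m (b=L-a=3):
  M_1 = R_Ax - M_A - M₀  [x>a] with R_A=3, M_A=3 = 3·4 - 3 - 12 = -3 kN·m
Load 2 — point force P=7 kN at a=18/5 m (b=L-a=12/5):
  M_2 = Pa²(a+3b)(L-x)/L³ - Pa²b/L²  [x>a] = 7·(18/5)²·((18/5)+3·(12/5))·(6-4)/6³ - 7·(18/5)²·(12/5)/6² = 378/125 kN·m
Load 3 — applied couple M₀=14 kN·m at a=3/2 m (b=L-a=9/2):
  M_3 = R_Ax - M_A - M₀  [x>a] with R_A=21/8, M_A=-21/8 = (21/8)·4 - (-21/8) - 14 = -7/8 kN·m
Superposition: M = Σ M_i = -851/1000 kN·m ≈ -0.851000 kN·m

M(4) = -851/1000 kN·m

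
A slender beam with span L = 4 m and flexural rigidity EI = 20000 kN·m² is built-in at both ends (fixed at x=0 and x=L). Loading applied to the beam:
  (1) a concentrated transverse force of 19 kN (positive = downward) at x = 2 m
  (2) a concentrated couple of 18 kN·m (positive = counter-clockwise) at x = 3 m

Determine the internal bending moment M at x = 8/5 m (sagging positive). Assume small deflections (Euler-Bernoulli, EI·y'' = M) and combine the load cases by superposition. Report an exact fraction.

M(8/5) = 327/40 kN·m

Load 1 — point force P=19 kN at a=2 m (b=L-a=2):
  M_1 = Pb²(3a+b)x/L³ - Pab²/L²  [x≤a] = 19·2²·(3·2+2)·(8/5)/4³ - 19·2·2²/4² = 57/10 kN·m
Load 2 — applied couple M₀=18 kN·m at a=3 m (b=L-a=1):
  M_2 = R_Ax - M_A  [x≤a] with R_A=81/16, M_A=45/8 = (81/16)·(8/5) - (45/8) = 99/40 kN·m
Superposition: M = Σ M_i = 327/40 kN·m ≈ 8.175000 kN·m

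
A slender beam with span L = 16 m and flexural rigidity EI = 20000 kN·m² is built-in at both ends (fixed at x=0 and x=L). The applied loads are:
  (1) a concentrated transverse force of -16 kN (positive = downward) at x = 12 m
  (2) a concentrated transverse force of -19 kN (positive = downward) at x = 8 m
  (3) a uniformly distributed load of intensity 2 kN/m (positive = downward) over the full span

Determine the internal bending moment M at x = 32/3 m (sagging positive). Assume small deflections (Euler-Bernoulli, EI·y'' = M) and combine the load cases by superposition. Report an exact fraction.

Load 1 — point force P=-16 kN at a=12 m (b=L-a=4):
  M_1 = Pb²(3a+b)x/L³ - Pab²/L²  [x≤a] = (-16)·4²·(3·12+4)·(32/3)/16³ - (-16)·12·4²/16² = -44/3 kN·m
Load 2 — point force P=-19 kN at a=8 m (b=L-a=8):
  M_2 = Pa²(a+3b)(L-x)/L³ - Pa²b/L²  [x>a] = (-19)·8²·(8+3·8)·(16-(32/3))/16³ - (-19)·8²·8/16² = -38/3 kN·m
Load 3 — uniform load w=2 kN/m over full span:
  M_3 = wLx/2 - wL²/12 - wx²/2 = 2·16·(32/3)/2 - 2·16²/12 - 2·(32/3)²/2 = 128/9 kN·m
Superposition: M = Σ M_i = -118/9 kN·m ≈ -13.111111 kN·m

M(32/3) = -118/9 kN·m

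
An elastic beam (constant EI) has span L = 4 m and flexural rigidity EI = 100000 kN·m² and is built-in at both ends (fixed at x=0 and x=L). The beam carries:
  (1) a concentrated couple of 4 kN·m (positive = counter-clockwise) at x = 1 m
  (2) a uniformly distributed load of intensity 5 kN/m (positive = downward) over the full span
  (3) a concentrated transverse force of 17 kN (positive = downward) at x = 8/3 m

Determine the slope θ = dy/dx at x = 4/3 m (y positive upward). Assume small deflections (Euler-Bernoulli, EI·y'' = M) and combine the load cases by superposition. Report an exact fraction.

Load 1 — applied couple M₀=4 kN·m at a=1 m (b=L-a=3):
  θ_1 = (R_Ax²/2 - M_Ax - M₀(x-a))/EI  [x>a] with R_A=9/8, M_A=-3/4 = ((9/8)·(4/3)²/2 - (-3/4)·(4/3) - 4·((4/3)-1))/100000 = 1/150000 rad
Load 2 — uniform load w=5 kN/m over full span:
  θ_2 = -wx(L-x)(L-2x)/(12EI) = -5·(4/3)·(4-(4/3))·(4-2·(4/3))/(12·100000) = -1/50625 rad
Load 3 — point force P=17 kN at a=8/3 m (b=L-a=4/3):
  θ_3 = -Pb²x(2aL-(3a+b)x)/(2L³EI)  [x≤a] = -17·(4/3)²·(4/3)·(2·(8/3)·4-(3·(8/3)+(4/3))·(4/3))/(2·4³·100000) = -17/607500 rad
Superposition: θ = Σ θ_i = -499/12150000 rad ≈ -0.000041 rad

θ(4/3) = -499/12150000 rad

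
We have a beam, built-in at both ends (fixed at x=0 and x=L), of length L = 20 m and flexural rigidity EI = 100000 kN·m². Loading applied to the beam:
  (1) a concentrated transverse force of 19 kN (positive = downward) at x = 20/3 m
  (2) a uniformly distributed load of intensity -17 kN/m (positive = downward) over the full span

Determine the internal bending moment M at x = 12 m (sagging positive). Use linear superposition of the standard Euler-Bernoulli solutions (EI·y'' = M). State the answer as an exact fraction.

Load 1 — point force P=19 kN at a=20/3 m (b=L-a=40/3):
  M_1 = Pa²(a+3b)(L-x)/L³ - Pa²b/L²  [x>a] = 19·(20/3)²·((20/3)+3·(40/3))·(20-12)/20³ - 19·(20/3)²·(40/3)/20² = 304/27 kN·m
Load 2 — uniform load w=-17 kN/m over full span:
  M_2 = wLx/2 - wL²/12 - wx²/2 = (-17)·20·12/2 - (-17)·20²/12 - (-17)·12²/2 = -748/3 kN·m
Superposition: M = Σ M_i = -6428/27 kN·m ≈ -238.074074 kN·m

M(12) = -6428/27 kN·m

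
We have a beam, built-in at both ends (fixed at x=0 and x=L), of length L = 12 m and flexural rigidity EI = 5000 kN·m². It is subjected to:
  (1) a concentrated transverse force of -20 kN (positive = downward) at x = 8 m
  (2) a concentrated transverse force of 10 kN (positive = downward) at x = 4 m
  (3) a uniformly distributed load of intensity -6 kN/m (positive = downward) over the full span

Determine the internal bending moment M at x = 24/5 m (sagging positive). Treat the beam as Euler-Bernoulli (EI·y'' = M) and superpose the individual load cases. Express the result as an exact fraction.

M(24/5) = -2176/75 kN·m

Load 1 — point force P=-20 kN at a=8 m (b=L-a=4):
  M_1 = Pb²(3a+b)x/L³ - Pab²/L²  [x≤a] = (-20)·4²·(3·8+4)·(24/5)/12³ - (-20)·8·4²/12² = -64/9 kN·m
Load 2 — point force P=10 kN at a=4 m (b=L-a=8):
  M_2 = Pa²(a+3b)(L-x)/L³ - Pa²b/L²  [x>a] = 10·4²·(4+3·8)·(12-(24/5))/12³ - 10·4²·8/12² = 88/9 kN·m
Load 3 — uniform load w=-6 kN/m over full span:
  M_3 = wLx/2 - wL²/12 - wx²/2 = (-6)·12·(24/5)/2 - (-6)·12²/12 - (-6)·(24/5)²/2 = -792/25 kN·m
Superposition: M = Σ M_i = -2176/75 kN·m ≈ -29.013333 kN·m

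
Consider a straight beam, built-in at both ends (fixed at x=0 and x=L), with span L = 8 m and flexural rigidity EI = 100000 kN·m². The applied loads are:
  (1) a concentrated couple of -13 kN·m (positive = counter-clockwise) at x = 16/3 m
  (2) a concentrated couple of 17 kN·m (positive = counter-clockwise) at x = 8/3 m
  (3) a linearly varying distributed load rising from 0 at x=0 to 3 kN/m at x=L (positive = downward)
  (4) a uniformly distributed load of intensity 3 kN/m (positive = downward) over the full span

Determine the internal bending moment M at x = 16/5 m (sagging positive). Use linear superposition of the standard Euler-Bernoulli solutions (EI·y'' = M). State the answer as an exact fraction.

Load 1 — applied couple M₀=-13 kN·m at a=16/3 m (b=L-a=8/3):
  M_1 = R_Ax - M_A  [x≤a] with R_A=-13/6, M_A=-13/3 = (-13/6)·(16/5) - (-13/3) = -13/5 kN·m
Load 2 — applied couple M₀=17 kN·m at a=8/3 m (b=L-a=16/3):
  M_2 = R_Ax - M_A - M₀  [x>a] with R_A=17/6, M_A=0 = (17/6)·(16/5) - 0 - 17 = -119/15 kN·m
Load 3 — triangular load w₀=3 kN/m (0→w₀ over full span):
  M_3 = 3w₀Lx/20 - w₀L²/30 - w₀x³/(6L) = 3·3·8·(16/5)/20 - 3·8²/30 - 3·(16/5)³/(6·8) = 384/125 kN·m
Load 4 — uniform load w=3 kN/m over full span:
  M_4 = wLx/2 - wL²/12 - wx²/2 = 3·8·(16/5)/2 - 3·8²/12 - 3·(16/5)²/2 = 176/25 kN·m
Superposition: M = Σ M_i = -158/375 kN·m ≈ -0.421333 kN·m

M(16/5) = -158/375 kN·m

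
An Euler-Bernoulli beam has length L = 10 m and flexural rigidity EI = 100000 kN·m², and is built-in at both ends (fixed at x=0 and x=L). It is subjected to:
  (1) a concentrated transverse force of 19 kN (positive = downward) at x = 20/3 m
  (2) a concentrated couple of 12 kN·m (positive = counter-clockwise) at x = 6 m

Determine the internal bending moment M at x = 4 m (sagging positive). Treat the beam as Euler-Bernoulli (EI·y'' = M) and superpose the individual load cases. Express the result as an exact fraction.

Load 1 — point force P=19 kN at a=20/3 m (b=L-a=10/3):
  M_1 = Pb²(3a+b)x/L³ - Pab²/L²  [x≤a] = 19·(10/3)²·(3·(20/3)+(10/3))·4/10³ - 19·(20/3)·(10/3)²/10² = 152/27 kN·m
Load 2 — applied couple M₀=12 kN·m at a=6 m (b=L-a=4):
  M_2 = R_Ax - M_A  [x≤a] with R_A=216/125, M_A=96/25 = (216/125)·4 - (96/25) = 384/125 kN·m
Superposition: M = Σ M_i = 29368/3375 kN·m ≈ 8.701630 kN·m

M(4) = 29368/3375 kN·m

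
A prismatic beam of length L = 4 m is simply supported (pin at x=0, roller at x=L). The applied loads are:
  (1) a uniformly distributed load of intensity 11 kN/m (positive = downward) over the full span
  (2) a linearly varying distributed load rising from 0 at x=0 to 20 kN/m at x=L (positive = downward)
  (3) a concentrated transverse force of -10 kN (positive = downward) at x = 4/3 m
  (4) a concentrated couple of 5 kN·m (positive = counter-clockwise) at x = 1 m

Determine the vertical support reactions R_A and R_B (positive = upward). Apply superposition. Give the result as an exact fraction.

Load 1 — uniform load w=11 kN/m over full span:
  R_A = wL/2 = 11·4/2 = 22 kN
  R_B = wL/2 = 11·4/2 = 22 kN
Load 2 — triangular load w₀=20 kN/m (0→w₀ over full span):
  R_A = w₀L/6 = 20·4/6 = 40/3 kN
  R_B = w₀L/3 = 20·4/3 = 80/3 kN
Load 3 — point force P=-10 kN at a=4/3 m (b=L-a=8/3):
  R_A = Pb/L = (-10)·(8/3)/4 = -20/3 kN
  R_B = Pa/L = (-10)·(4/3)/4 = -10/3 kN
Load 4 — applied couple M₀=5 kN·m at a=1 m (b=L-a=3):
  R_A = M₀/L = 5/4 kN
  R_B = -M₀/L = -5/4 kN
Superposition: R_A = 359/12 kN, R_B = 529/12 kN

R_A = 359/12 kN, R_B = 529/12 kN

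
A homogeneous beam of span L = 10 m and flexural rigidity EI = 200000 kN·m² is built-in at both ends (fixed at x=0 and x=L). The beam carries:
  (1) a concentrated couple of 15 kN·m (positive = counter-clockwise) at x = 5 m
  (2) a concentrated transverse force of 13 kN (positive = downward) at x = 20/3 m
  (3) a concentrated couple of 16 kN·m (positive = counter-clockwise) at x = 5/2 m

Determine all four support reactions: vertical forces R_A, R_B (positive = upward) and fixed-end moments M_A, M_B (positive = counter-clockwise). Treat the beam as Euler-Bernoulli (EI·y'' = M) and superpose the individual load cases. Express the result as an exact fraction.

R_A = 4007/540 kN, M_A = 1121/108 kN·m, R_B = 3013/540 kN, M_B = -1135/108 kN·m

Load 1 — applied couple M₀=15 kN·m at a=5 m (b=L-a=5):
  R_A = 6M₀ab/L³ = 6·15·5·5/10³ = 9/4 kN
  M_A = M₀b(2a-b)/L² = 15·5·(2·5-5)/10² = 15/4 kN·m
  R_B = -6M₀ab/L³ = -6·15·5·5/10³ = -9/4 kN
  M_B = M₀a(2b-a)/L² = 15·5·(2·5-5)/10² = 15/4 kN·m
Load 2 — point force P=13 kN at a=20/3 m (b=L-a=10/3):
  R_A = Pb²(3a+b)/L³ = 13·(10/3)²·(3·(20/3)+(10/3))/10³ = 91/27 kN
  M_A = Pab²/L² = 13·(20/3)·(10/3)²/10² = 260/27 kN·m
  R_B = Pa²(a+3b)/L³ = 13·(20/3)²·((20/3)+3·(10/3))/10³ = 260/27 kN
  M_B = -Pa²b/L² = -13·(20/3)²·(10/3)/10² = -520/27 kN·m
Load 3 — applied couple M₀=16 kN·m at a=5/2 m (b=L-a=15/2):
  R_A = 6M₀ab/L³ = 6·16·(5/2)·(15/2)/10³ = 9/5 kN
  M_A = M₀b(2a-b)/L² = 16·(15/2)·(2·(5/2)-(15/2))/10² = -3 kN·m
  R_B = -6M₀ab/L³ = -6·16·(5/2)·(15/2)/10³ = -9/5 kN
  M_B = M₀a(2b-a)/L² = 16·(5/2)·(2·(15/2)-(5/2))/10² = 5 kN·m
Superposition: R_A = 4007/540 kN, M_A = 1121/108 kN·m, R_B = 3013/540 kN, M_B = -1135/108 kN·m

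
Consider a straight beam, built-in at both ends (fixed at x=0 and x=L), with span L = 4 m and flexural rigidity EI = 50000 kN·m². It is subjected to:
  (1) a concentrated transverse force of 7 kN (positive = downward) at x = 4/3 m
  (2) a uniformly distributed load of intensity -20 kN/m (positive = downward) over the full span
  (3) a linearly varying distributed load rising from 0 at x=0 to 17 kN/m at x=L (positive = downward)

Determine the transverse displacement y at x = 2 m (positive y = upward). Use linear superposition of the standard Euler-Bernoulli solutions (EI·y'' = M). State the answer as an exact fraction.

Load 1 — point force P=7 kN at a=4/3 m (b=L-a=8/3):
  y_1 = -Pa²(L-x)²(3bL-(3b+a)(L-x))/(6L³EI)  [x>a] = -7·(4/3)²·(4-2)²·(3·(8/3)·4-(3·(8/3)+(4/3))·(4-2))/(6·4³·50000) = -7/202500 m
Load 2 — uniform load w=-20 kN/m over full span:
  y_2 = -wx²(L-x)²/(24EI) = -(-20)·2²·(4-2)²/(24·50000) = 1/3750 m
Load 3 — triangular load w₀=17 kN/m (0→w₀ over full span):
  y_3 = -w₀x²(L-x)²(x+2L)/(120LEI) = -17·2²·(4-2)²·(2+2·4)/(120·4·50000) = -17/150000 m
Superposition: y = Σ y_i = 481/4050000 m ≈ 0.000119 m

y(2) = 481/4050000 m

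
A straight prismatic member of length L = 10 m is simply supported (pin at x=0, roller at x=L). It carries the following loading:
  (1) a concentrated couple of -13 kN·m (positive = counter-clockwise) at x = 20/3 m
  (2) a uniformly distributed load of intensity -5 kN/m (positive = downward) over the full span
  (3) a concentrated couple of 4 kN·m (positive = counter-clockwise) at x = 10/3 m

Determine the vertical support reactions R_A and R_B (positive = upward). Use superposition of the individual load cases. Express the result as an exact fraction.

R_A = -259/10 kN, R_B = -241/10 kN

Load 1 — applied couple M₀=-13 kN·m at a=20/3 m (b=L-a=10/3):
  R_A = M₀/L = (-13)/10 = -13/10 kN
  R_B = -M₀/L = -(-13)/10 = 13/10 kN
Load 2 — uniform load w=-5 kN/m over full span:
  R_A = wL/2 = (-5)·10/2 = -25 kN
  R_B = wL/2 = (-5)·10/2 = -25 kN
Load 3 — applied couple M₀=4 kN·m at a=10/3 m (b=L-a=20/3):
  R_A = M₀/L = 4/10 = 2/5 kN
  R_B = -M₀/L = -4/10 = -2/5 kN
Superposition: R_A = -259/10 kN, R_B = -241/10 kN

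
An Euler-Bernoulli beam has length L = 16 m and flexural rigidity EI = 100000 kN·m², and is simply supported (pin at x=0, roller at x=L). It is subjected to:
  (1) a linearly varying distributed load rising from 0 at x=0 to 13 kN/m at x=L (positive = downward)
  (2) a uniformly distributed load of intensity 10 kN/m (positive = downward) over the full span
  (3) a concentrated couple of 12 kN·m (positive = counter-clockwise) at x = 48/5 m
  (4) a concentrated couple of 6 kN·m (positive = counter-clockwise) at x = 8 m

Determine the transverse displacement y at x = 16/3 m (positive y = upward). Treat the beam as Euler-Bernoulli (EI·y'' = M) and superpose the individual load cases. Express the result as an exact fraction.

y(16/3) = -6932894/56953125 m

Load 1 — triangular load w₀=13 kN/m (0→w₀ over full span):
  y_1 = -w₀x(7L⁴-10L²x²+3x⁴)/(360LEI) = -13·(16/3)·(7·16⁴-10·16²·(16/3)²+3·(16/3)⁴)/(360·16·100000) = -106496/2278125 m
Load 2 — uniform load w=10 kN/m over full span:
  y_2 = -wx(L³-2Lx²+x³)/(24EI) = -10·(16/3)·(16³-2·16·(16/3)²+(16/3)³)/(24·100000) = -11264/151875 m
Load 3 — applied couple M₀=12 kN·m at a=48/5 m (b=L-a=32/5):
  y_3 = (M₀x³/(6L)+C₁x)/EI  [x≤a] with C₁=M₀(3b²-L²)/(6L)=-416/25 = (12·(16/3)³/(6·16)+(-416/25)·(16/3))/100000 = -1472/2109375 m
Load 4 — applied couple M₀=6 kN·m at a=8 m (b=L-a=8):
  y_4 = (M₀x³/(6L)+C₁x)/EI  [x≤a] with C₁=M₀(3b²-L²)/(6L)=-4 = (6·(16/3)³/(6·16)+(-4)·(16/3))/100000 = -2/16875 m
Superposition: y = Σ y_i = -6932894/56953125 m ≈ -0.121730 m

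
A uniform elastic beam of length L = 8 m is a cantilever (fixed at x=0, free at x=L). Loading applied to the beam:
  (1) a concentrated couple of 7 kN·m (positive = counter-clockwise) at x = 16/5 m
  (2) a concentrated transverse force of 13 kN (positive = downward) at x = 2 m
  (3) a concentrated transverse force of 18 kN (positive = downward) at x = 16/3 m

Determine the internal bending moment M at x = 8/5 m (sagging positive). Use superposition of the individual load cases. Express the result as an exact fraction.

Load 1 — applied couple M₀=7 kN·m at a=16/5 m (b=L-a=24/5):
  M_1 = M₀  [x≤a] = 7 = 7 kN·m
Load 2 — point force P=13 kN at a=2 m (b=L-a=6):
  M_2 = -P(a-x)  [x≤a] = -13·(2-(8/5)) = -26/5 kN·m
Load 3 — point force P=18 kN at a=16/3 m (b=L-a=8/3):
  M_3 = -P(a-x)  [x≤a] = -18·((16/3)-(8/5)) = -336/5 kN·m
Superposition: M = Σ M_i = -327/5 kN·m ≈ -65.400000 kN·m

M(8/5) = -327/5 kN·m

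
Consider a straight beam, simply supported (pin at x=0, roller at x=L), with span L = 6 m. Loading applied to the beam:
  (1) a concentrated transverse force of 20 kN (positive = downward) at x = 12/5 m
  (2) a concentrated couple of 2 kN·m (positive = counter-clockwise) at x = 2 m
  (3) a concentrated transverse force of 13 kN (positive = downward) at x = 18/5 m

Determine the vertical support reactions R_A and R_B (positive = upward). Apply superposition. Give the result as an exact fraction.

R_A = 263/15 kN, R_B = 232/15 kN

Load 1 — point force P=20 kN at a=12/5 m (b=L-a=18/5):
  R_A = Pb/L = 20·(18/5)/6 = 12 kN
  R_B = Pa/L = 20·(12/5)/6 = 8 kN
Load 2 — applied couple M₀=2 kN·m at a=2 m (b=L-a=4):
  R_A = M₀/L = 2/6 = 1/3 kN
  R_B = -M₀/L = -2/6 = -1/3 kN
Load 3 — point force P=13 kN at a=18/5 m (b=L-a=12/5):
  R_A = Pb/L = 13·(12/5)/6 = 26/5 kN
  R_B = Pa/L = 13·(18/5)/6 = 39/5 kN
Superposition: R_A = 263/15 kN, R_B = 232/15 kN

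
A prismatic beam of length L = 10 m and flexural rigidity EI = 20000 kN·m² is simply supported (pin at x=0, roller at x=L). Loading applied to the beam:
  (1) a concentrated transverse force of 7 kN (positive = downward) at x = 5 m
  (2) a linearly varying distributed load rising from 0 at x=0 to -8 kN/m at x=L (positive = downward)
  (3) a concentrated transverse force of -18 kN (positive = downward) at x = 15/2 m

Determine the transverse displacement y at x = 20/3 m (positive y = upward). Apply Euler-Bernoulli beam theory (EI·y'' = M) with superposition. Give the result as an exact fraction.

y(20/3) = 13733/466560 m

Load 1 — point force P=7 kN at a=5 m (b=L-a=5):
  y_1 = -Pa(L-x)(2Lx-a²-x²)/(6LEI)  [x>a] = -7·5·(10-(20/3))·(2·10·(20/3)-5²-(20/3)²)/(6·10·20000) = -161/25920 m
Load 2 — triangular load w₀=-8 kN/m (0→w₀ over full span):
  y_2 = -w₀x(7L⁴-10L²x²+3x⁴)/(360LEI) = -(-8)·(20/3)·(7·10⁴-10·10²·(20/3)²+3·(20/3)⁴)/(360·10·20000) = 17/729 m
Load 3 — point force P=-18 kN at a=15/2 m (b=L-a=5/2):
  y_3 = -Pbx(L²-b²-x²)/(6LEI)  [x≤a] = -(-18)·(5/2)·(20/3)·(10²-(5/2)²-(20/3)²)/(6·10·20000) = 71/5760 m
Superposition: y = Σ y_i = 13733/466560 m ≈ 0.029435 m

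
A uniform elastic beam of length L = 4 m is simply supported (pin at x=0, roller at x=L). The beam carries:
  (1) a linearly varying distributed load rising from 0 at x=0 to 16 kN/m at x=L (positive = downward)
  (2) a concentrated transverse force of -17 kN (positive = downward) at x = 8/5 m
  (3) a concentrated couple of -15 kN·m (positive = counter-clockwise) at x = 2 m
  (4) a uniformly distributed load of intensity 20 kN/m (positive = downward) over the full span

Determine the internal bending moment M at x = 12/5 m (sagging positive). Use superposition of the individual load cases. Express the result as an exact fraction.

Load 1 — triangular load w₀=16 kN/m (0→w₀ over full span):
  M_1 = w₀Lx/6 - w₀x³/(6L) = 16·4·(12/5)/6 - 16·(12/5)³/(6·4) = 2048/125 kN·m
Load 2 — point force P=-17 kN at a=8/5 m (b=L-a=12/5):
  M_2 = Pa(L-x)/L  [x>a] = (-17)·(8/5)·(4-(12/5))/4 = -272/25 kN·m
Load 3 — applied couple M₀=-15 kN·m at a=2 m (b=L-a=2):
  M_3 = M₀x/L - M₀  [x>a] = (-15)·(12/5)/4 - (-15) = 6 kN·m
Load 4 — uniform load w=20 kN/m over full span:
  M_4 = wx(L-x)/2 = 20·(12/5)·(4-(12/5))/2 = 192/5 kN·m
Superposition: M = Σ M_i = 6238/125 kN·m ≈ 49.904000 kN·m

M(12/5) = 6238/125 kN·m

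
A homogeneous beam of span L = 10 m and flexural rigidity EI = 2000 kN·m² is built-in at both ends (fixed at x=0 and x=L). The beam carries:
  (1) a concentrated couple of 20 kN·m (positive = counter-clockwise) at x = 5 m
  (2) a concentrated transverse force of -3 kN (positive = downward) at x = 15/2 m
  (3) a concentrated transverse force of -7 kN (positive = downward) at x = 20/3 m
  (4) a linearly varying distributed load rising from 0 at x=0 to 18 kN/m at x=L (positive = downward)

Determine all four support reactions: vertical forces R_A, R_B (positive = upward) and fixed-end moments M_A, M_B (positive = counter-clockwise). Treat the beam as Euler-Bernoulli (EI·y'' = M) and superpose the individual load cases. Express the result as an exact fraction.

Load 1 — applied couple M₀=20 kN·m at a=5 m (b=L-a=5):
  R_A = 6M₀ab/L³ = 6·20·5·5/10³ = 3 kN
  M_A = M₀b(2a-b)/L² = 20·5·(2·5-5)/10² = 5 kN·m
  R_B = -6M₀ab/L³ = -6·20·5·5/10³ = -3 kN
  M_B = M₀a(2b-a)/L² = 20·5·(2·5-5)/10² = 5 kN·m
Load 2 — point force P=-3 kN at a=15/2 m (b=L-a=5/2):
  R_A = Pb²(3a+b)/L³ = (-3)·(5/2)²·(3·(15/2)+(5/2))/10³ = -15/32 kN
  M_A = Pab²/L² = (-3)·(15/2)·(5/2)²/10² = -45/32 kN·m
  R_B = Pa²(a+3b)/L³ = (-3)·(15/2)²·((15/2)+3·(5/2))/10³ = -81/32 kN
  M_B = -Pa²b/L² = -(-3)·(15/2)²·(5/2)/10² = 135/32 kN·m
Load 3 — point force P=-7 kN at a=20/3 m (b=L-a=10/3):
  R_A = Pb²(3a+b)/L³ = (-7)·(10/3)²·(3·(20/3)+(10/3))/10³ = -49/27 kN
  M_A = Pab²/L² = (-7)·(20/3)·(10/3)²/10² = -140/27 kN·m
  R_B = Pa²(a+3b)/L³ = (-7)·(20/3)²·((20/3)+3·(10/3))/10³ = -140/27 kN
  M_B = -Pa²b/L² = -(-7)·(20/3)²·(10/3)/10² = 280/27 kN·m
Load 4 — triangular load w₀=18 kN/m (0→w₀ over full span):
  R_A = 3w₀L/20 = 3·18·10/20 = 27 kN
  M_A = w₀L²/30 = 18·10²/30 = 60 kN·m
  R_B = 7w₀L/20 = 7·18·10/20 = 63 kN
  M_B = -w₀L²/20 = -18·10²/20 = -90 kN·m
Superposition: R_A = 23947/864 kN, M_A = 50465/864 kN·m, R_B = 45173/864 kN, M_B = -60835/864 kN·m

R_A = 23947/864 kN, M_A = 50465/864 kN·m, R_B = 45173/864 kN, M_B = -60835/864 kN·m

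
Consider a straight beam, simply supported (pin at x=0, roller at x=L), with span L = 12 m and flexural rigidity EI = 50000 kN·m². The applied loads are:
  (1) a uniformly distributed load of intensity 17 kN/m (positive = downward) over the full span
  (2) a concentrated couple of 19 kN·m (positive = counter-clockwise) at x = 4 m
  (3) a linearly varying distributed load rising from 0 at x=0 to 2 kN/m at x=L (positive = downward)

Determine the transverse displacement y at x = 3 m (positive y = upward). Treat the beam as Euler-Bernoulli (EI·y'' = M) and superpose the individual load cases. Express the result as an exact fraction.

y(3) = -54547/800000 m

Load 1 — uniform load w=17 kN/m over full span:
  y_1 = -wx(L³-2Lx²+x³)/(24EI) = -17·3·(12³-2·12·3²+3³)/(24·50000) = -26163/400000 m
Load 2 — applied couple M₀=19 kN·m at a=4 m (b=L-a=8):
  y_2 = (M₀x³/(6L)+C₁x)/EI  [x≤a] with C₁=M₀(3b²-L²)/(6L)=38/3 = (19·3³/(6·12)+(38/3)·3)/50000 = 361/400000 m
Load 3 — triangular load w₀=2 kN/m (0→w₀ over full span):
  y_3 = -w₀x(7L⁴-10L²x²+3x⁴)/(360LEI) = -2·3·(7·12⁴-10·12²·3²+3·3⁴)/(360·12·50000) = -2943/800000 m
Superposition: y = Σ y_i = -54547/800000 m ≈ -0.068184 m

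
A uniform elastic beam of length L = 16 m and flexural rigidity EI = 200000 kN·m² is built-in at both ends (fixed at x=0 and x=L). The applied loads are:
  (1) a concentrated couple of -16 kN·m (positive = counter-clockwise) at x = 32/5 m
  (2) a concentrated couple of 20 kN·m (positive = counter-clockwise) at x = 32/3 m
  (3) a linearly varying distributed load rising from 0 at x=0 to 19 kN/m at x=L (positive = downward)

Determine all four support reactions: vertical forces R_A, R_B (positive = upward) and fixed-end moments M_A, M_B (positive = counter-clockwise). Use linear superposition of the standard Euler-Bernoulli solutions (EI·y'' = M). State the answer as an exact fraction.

Load 1 — applied couple M₀=-16 kN·m at a=32/5 m (b=L-a=48/5):
  R_A = 6M₀ab/L³ = 6·(-16)·(32/5)·(48/5)/16³ = -36/25 kN
  M_A = M₀b(2a-b)/L² = (-16)·(48/5)·(2·(32/5)-(48/5))/16² = -48/25 kN·m
  R_B = -6M₀ab/L³ = -6·(-16)·(32/5)·(48/5)/16³ = 36/25 kN
  M_B = M₀a(2b-a)/L² = (-16)·(32/5)·(2·(48/5)-(32/5))/16² = -128/25 kN·m
Load 2 — applied couple M₀=20 kN·m at a=32/3 m (b=L-a=16/3):
  R_A = 6M₀ab/L³ = 6·20·(32/3)·(16/3)/16³ = 5/3 kN
  M_A = M₀b(2a-b)/L² = 20·(16/3)·(2·(32/3)-(16/3))/16² = 20/3 kN·m
  R_B = -6M₀ab/L³ = -6·20·(32/3)·(16/3)/16³ = -5/3 kN
  M_B = M₀a(2b-a)/L² = 20·(32/3)·(2·(16/3)-(32/3))/16² = 0 kN·m
Load 3 — triangular load w₀=19 kN/m (0→w₀ over full span):
  R_A = 3w₀L/20 = 3·19·16/20 = 228/5 kN
  M_A = w₀L²/30 = 19·16²/30 = 2432/15 kN·m
  R_B = 7w₀L/20 = 7·19·16/20 = 532/5 kN
  M_B = -w₀L²/20 = -19·16²/20 = -1216/5 kN·m
Superposition: R_A = 3437/75 kN, M_A = 4172/25 kN·m, R_B = 7963/75 kN, M_B = -6208/25 kN·m

R_A = 3437/75 kN, M_A = 4172/25 kN·m, R_B = 7963/75 kN, M_B = -6208/25 kN·m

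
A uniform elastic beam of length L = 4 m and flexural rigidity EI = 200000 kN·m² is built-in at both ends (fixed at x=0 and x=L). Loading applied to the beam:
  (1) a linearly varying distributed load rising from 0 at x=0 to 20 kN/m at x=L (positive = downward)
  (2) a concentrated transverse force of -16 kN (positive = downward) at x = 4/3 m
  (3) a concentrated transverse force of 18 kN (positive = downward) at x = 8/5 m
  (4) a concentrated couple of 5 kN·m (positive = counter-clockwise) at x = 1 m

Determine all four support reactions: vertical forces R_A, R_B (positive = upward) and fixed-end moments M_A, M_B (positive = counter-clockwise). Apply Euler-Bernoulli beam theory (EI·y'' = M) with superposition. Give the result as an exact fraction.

Load 1 — triangular load w₀=20 kN/m (0→w₀ over full span):
  R_A = 3w₀L/20 = 3·20·4/20 = 12 kN
  M_A = w₀L²/30 = 20·4²/30 = 32/3 kN·m
  R_B = 7w₀L/20 = 7·20·4/20 = 28 kN
  M_B = -w₀L²/20 = -20·4²/20 = -16 kN·m
Load 2 — point force P=-16 kN at a=4/3 m (b=L-a=8/3):
  R_A = Pb²(3a+b)/L³ = (-16)·(8/3)²·(3·(4/3)+(8/3))/4³ = -320/27 kN
  M_A = Pab²/L² = (-16)·(4/3)·(8/3)²/4² = -256/27 kN·m
  R_B = Pa²(a+3b)/L³ = (-16)·(4/3)²·((4/3)+3·(8/3))/4³ = -112/27 kN
  M_B = -Pa²b/L² = -(-16)·(4/3)²·(8/3)/4² = 128/27 kN·m
Load 3 — point force P=18 kN at a=8/5 m (b=L-a=12/5):
  R_A = Pb²(3a+b)/L³ = 18·(12/5)²·(3·(8/5)+(12/5))/4³ = 1458/125 kN
  M_A = Pab²/L² = 18·(8/5)·(12/5)²/4² = 1296/125 kN·m
  R_B = Pa²(a+3b)/L³ = 18·(8/5)²·((8/5)+3·(12/5))/4³ = 792/125 kN
  M_B = -Pa²b/L² = -18·(8/5)²·(12/5)/4² = -864/125 kN·m
Load 4 — applied couple M₀=5 kN·m at a=1 m (b=L-a=3):
  R_A = 6M₀ab/L³ = 6·5·1·3/4³ = 45/32 kN
  M_A = M₀b(2a-b)/L² = 5·3·(2·1-3)/4² = -15/16 kN·m
  R_B = -6M₀ab/L³ = -6·5·1·3/4³ = -45/32 kN
  M_B = M₀a(2b-a)/L² = 5·1·(2·3-1)/4² = 25/16 kN·m
Superposition: R_A = 1427587/108000 kN, M_A = 573247/54000 kN·m, R_B = 3108413/108000 kN, M_B = -896873/54000 kN·m

R_A = 1427587/108000 kN, M_A = 573247/54000 kN·m, R_B = 3108413/108000 kN, M_B = -896873/54000 kN·m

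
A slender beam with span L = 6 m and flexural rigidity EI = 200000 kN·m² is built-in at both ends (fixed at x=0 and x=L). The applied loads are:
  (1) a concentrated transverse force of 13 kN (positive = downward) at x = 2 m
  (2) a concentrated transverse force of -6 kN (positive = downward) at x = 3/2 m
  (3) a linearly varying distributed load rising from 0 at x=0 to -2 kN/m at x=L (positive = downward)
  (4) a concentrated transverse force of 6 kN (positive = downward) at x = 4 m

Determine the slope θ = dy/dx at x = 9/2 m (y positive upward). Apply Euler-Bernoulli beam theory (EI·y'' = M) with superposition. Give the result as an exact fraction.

θ(9/2) = 747/32000000 rad

Load 1 — point force P=13 kN at a=2 m (b=L-a=4):
  θ_1 = Pa²(L-x)(2bL-(3b+a)(L-x))/(2L³EI)  [x>a] = 13·2²·(6-(9/2))·(2·4·6-(3·4+2)·(6-(9/2)))/(2·6³·200000) = 39/1600000 rad
Load 2 — point force P=-6 kN at a=3/2 m (b=L-a=9/2):
  θ_2 = Pa²(L-x)(2bL-(3b+a)(L-x))/(2L³EI)  [x>a] = (-6)·(3/2)²·(6-(9/2))·(2·(9/2)·6-(3·(9/2)+(3/2))·(6-(9/2)))/(2·6³·200000) = -189/25600000 rad
Load 3 — triangular load w₀=-2 kN/m (0→w₀ over full span):
  θ_3 = -w₀(2x(L-x)(L-2x)(x+2L)+x²(L-x)²)/(120LEI) = -(-2)·(2·(9/2)·(6-(9/2))·(6-2·(9/2))·((9/2)+2·6)+(9/2)²·(6-(9/2))²)/(120·6·200000) = -1107/128000000 rad
Load 4 — point force P=6 kN at a=4 m (b=L-a=2):
  θ_4 = Pa²(L-x)(2bL-(3b+a)(L-x))/(2L³EI)  [x>a] = 6·4²·(6-(9/2))·(2·2·6-(3·2+4)·(6-(9/2)))/(2·6³·200000) = 3/200000 rad
Superposition: θ = Σ θ_i = 747/32000000 rad ≈ 0.000023 rad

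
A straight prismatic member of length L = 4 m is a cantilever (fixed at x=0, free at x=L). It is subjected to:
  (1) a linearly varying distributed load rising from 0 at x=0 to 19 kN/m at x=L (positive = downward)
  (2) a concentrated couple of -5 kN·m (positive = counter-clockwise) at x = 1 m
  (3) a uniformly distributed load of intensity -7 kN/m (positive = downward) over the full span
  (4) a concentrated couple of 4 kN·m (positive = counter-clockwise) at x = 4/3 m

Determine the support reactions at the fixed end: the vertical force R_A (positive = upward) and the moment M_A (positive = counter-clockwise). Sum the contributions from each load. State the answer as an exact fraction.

R_A = 10 kN, M_A = 139/3 kN·m

Load 1 — triangular load w₀=19 kN/m (0→w₀ over full span):
  R_A = w₀L/2 = 19·4/2 = 38 kN
  M_A = w₀L²/3 = 19·4²/3 = 304/3 kN·m
Load 2 — applied couple M₀=-5 kN·m at a=1 m (b=L-a=3):
  R_A = 0 kN
  M_A = -M₀ = -(-5) = 5 kN·m
Load 3 — uniform load w=-7 kN/m over full span:
  R_A = wL = (-7)·4 = -28 kN
  M_A = wL²/2 = (-7)·4²/2 = -56 kN·m
Load 4 — applied couple M₀=4 kN·m at a=4/3 m (b=L-a=8/3):
  R_A = 0 kN
  M_A = -M₀ = -4 kN·m
Superposition: R_A = 10 kN, M_A = 139/3 kN·m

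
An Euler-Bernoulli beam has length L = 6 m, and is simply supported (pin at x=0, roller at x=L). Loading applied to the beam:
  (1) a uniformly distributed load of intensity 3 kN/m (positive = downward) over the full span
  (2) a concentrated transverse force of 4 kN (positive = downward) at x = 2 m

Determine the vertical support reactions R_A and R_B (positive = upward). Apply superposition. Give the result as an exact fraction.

R_A = 35/3 kN, R_B = 31/3 kN

Load 1 — uniform load w=3 kN/m over full span:
  R_A = wL/2 = 3·6/2 = 9 kN
  R_B = wL/2 = 3·6/2 = 9 kN
Load 2 — point force P=4 kN at a=2 m (b=L-a=4):
  R_A = Pb/L = 4·4/6 = 8/3 kN
  R_B = Pa/L = 4·2/6 = 4/3 kN
Superposition: R_A = 35/3 kN, R_B = 31/3 kN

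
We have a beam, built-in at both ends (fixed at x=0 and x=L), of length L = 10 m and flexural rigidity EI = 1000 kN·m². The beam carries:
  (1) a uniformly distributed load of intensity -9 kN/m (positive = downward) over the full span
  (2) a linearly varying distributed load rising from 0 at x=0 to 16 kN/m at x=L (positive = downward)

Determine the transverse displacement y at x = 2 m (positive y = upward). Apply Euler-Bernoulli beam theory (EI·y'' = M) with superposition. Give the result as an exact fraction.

Load 1 — uniform load w=-9 kN/m over full span:
  y_1 = -wx²(L-x)²/(24EI) = -(-9)·2²·(10-2)²/(24·1000) = 12/125 m
Load 2 — triangular load w₀=16 kN/m (0→w₀ over full span):
  y_2 = -w₀x²(L-x)²(x+2L)/(120LEI) = -16·2²·(10-2)²·(2+2·10)/(120·10·1000) = -704/9375 m
Superposition: y = Σ y_i = 196/9375 m ≈ 0.020907 m

y(2) = 196/9375 m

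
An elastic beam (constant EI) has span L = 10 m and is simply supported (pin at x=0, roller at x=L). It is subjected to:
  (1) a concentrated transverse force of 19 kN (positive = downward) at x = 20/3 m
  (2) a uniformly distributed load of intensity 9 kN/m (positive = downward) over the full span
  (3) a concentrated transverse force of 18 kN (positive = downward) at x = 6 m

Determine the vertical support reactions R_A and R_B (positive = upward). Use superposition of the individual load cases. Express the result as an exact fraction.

R_A = 878/15 kN, R_B = 1027/15 kN

Load 1 — point force P=19 kN at a=20/3 m (b=L-a=10/3):
  R_A = Pb/L = 19·(10/3)/10 = 19/3 kN
  R_B = Pa/L = 19·(20/3)/10 = 38/3 kN
Load 2 — uniform load w=9 kN/m over full span:
  R_A = wL/2 = 9·10/2 = 45 kN
  R_B = wL/2 = 9·10/2 = 45 kN
Load 3 — point force P=18 kN at a=6 m (b=L-a=4):
  R_A = Pb/L = 18·4/10 = 36/5 kN
  R_B = Pa/L = 18·6/10 = 54/5 kN
Superposition: R_A = 878/15 kN, R_B = 1027/15 kN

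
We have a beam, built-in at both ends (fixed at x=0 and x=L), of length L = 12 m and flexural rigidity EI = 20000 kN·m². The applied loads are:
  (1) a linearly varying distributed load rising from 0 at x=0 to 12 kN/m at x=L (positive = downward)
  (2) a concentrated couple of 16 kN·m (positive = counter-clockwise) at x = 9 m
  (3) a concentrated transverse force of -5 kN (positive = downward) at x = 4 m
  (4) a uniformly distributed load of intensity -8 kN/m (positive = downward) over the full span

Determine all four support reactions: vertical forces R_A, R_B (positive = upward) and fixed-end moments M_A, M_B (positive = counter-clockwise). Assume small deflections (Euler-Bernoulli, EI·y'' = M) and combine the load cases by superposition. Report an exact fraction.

Load 1 — triangular load w₀=12 kN/m (0→w₀ over full span):
  R_A = 3w₀L/20 = 3·12·12/20 = 108/5 kN
  M_A = w₀L²/30 = 12·12²/30 = 288/5 kN·m
  R_B = 7w₀L/20 = 7·12·12/20 = 252/5 kN
  M_B = -w₀L²/20 = -12·12²/20 = -432/5 kN·m
Load 2 — applied couple M₀=16 kN·m at a=9 m (b=L-a=3):
  R_A = 6M₀ab/L³ = 6·16·9·3/12³ = 3/2 kN
  M_A = M₀b(2a-b)/L² = 16·3·(2·9-3)/12² = 5 kN·m
  R_B = -6M₀ab/L³ = -6·16·9·3/12³ = -3/2 kN
  M_B = M₀a(2b-a)/L² = 16·9·(2·3-9)/12² = -3 kN·m
Load 3 — point force P=-5 kN at a=4 m (b=L-a=8):
  R_A = Pb²(3a+b)/L³ = (-5)·8²·(3·4+8)/12³ = -100/27 kN
  M_A = Pab²/L² = (-5)·4·8²/12² = -80/9 kN·m
  R_B = Pa²(a+3b)/L³ = (-5)·4²·(4+3·8)/12³ = -35/27 kN
  M_B = -Pa²b/L² = -(-5)·4²·8/12² = 40/9 kN·m
Load 4 — uniform load w=-8 kN/m over full span:
  R_A = wL/2 = (-8)·12/2 = -48 kN
  M_A = wL²/12 = (-8)·12²/12 = -96 kN·m
  R_B = wL/2 = (-8)·12/2 = -48 kN
  M_B = -wL²/12 = -(-8)·12²/12 = 96 kN·m
Superposition: R_A = -7723/270 kN, M_A = -1903/45 kN·m, R_B = -107/270 kN, M_B = 497/45 kN·m

R_A = -7723/270 kN, M_A = -1903/45 kN·m, R_B = -107/270 kN, M_B = 497/45 kN·m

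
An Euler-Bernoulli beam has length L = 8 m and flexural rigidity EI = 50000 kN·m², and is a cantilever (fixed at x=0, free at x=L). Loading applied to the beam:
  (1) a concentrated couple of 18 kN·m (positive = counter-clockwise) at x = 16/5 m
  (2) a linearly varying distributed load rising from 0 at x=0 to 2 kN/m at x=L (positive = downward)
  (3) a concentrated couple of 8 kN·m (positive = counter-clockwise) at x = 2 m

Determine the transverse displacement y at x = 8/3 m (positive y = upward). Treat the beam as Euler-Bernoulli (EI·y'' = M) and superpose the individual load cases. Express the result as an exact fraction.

Load 1 — applied couple M₀=18 kN·m at a=16/5 m (b=L-a=24/5):
  y_1 = M₀x²/(2EI)  [x≤a] = 18·(8/3)²/(2·50000) = 4/3125 m
Load 2 — triangular load w₀=2 kN/m (0→w₀ over full span):
  y_2 = (w₀Lx³/12-w₀L²x²/6-w₀x⁵/(120L))/EI = (2·8·(8/3)³/12-2·8²·(8/3)²/6-2·(8/3)⁵/(120·8))/50000 = -28864/11390625 m
Load 3 — applied couple M₀=8 kN·m at a=2 m (b=L-a=6):
  y_3 = M₀a(2x-a)/(2EI)  [x>a] = 8·2·(2·(8/3)-2)/(2·50000) = 1/1875 m
Superposition: y = Σ y_i = -8209/11390625 m ≈ -0.000721 m

y(8/3) = -8209/11390625 m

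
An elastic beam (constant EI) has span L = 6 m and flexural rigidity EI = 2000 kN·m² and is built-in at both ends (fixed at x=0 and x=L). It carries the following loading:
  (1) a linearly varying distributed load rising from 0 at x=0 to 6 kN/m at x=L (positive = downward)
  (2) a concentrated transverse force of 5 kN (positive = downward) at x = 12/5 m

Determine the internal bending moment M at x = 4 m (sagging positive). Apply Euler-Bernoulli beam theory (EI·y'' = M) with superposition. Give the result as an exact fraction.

M(4) = 328/75 kN·m

Load 1 — triangular load w₀=6 kN/m (0→w₀ over full span):
  M_1 = 3w₀Lx/20 - w₀L²/30 - w₀x³/(6L) = 3·6·6·4/20 - 6·6²/30 - 6·4³/(6·6) = 56/15 kN·m
Load 2 — point force P=5 kN at a=12/5 m (b=L-a=18/5):
  M_2 = Pa²(a+3b)(L-x)/L³ - Pa²b/L²  [x>a] = 5·(12/5)²·((12/5)+3·(18/5))·(6-4)/6³ - 5·(12/5)²·(18/5)/6² = 16/25 kN·m
Superposition: M = Σ M_i = 328/75 kN·m ≈ 4.373333 kN·m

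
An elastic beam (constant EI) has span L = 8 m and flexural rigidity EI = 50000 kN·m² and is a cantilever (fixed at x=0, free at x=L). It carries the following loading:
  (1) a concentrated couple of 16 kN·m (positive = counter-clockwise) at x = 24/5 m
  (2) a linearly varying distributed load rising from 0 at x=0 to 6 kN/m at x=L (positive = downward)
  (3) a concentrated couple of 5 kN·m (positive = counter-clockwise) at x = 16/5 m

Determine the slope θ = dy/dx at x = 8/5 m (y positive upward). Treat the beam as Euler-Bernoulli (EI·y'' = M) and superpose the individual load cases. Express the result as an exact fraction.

Load 1 — applied couple M₀=16 kN·m at a=24/5 m (b=L-a=16/5):
  θ_1 = M₀x/EI  [x≤a] = 16·(8/5)/50000 = 8/15625 rad
Load 2 — triangular load w₀=6 kN/m (0→w₀ over full span):
  θ_2 = (w₀Lx²/4-w₀L²x/3-w₀x⁴/(24L))/EI = (6·8·(8/5)²/4-6·8²·(8/5)/3-6·(8/5)⁴/(24·8))/50000 = -6808/1953125 rad
Load 3 — applied couple M₀=5 kN·m at a=16/5 m (b=L-a=24/5):
  θ_3 = M₀x/EI  [x≤a] = 5·(8/5)/50000 = 1/6250 rad
Superposition: θ = Σ θ_i = -10991/3906250 rad ≈ -0.002814 rad

θ(8/5) = -10991/3906250 rad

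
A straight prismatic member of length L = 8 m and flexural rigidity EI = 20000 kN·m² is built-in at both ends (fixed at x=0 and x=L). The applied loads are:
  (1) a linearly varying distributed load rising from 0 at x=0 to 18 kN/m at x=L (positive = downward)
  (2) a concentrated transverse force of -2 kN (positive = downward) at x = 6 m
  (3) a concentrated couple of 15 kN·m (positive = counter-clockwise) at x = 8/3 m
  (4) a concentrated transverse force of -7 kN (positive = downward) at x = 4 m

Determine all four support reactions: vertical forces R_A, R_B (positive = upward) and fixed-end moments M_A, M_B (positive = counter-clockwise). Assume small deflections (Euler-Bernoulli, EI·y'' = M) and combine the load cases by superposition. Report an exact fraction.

Load 1 — triangular load w₀=18 kN/m (0→w₀ over full span):
  R_A = 3w₀L/20 = 3·18·8/20 = 108/5 kN
  M_A = w₀L²/30 = 18·8²/30 = 192/5 kN·m
  R_B = 7w₀L/20 = 7·18·8/20 = 252/5 kN
  M_B = -w₀L²/20 = -18·8²/20 = -288/5 kN·m
Load 2 — point force P=-2 kN at a=6 m (b=L-a=2):
  R_A = Pb²(3a+b)/L³ = (-2)·2²·(3·6+2)/8³ = -5/16 kN
  M_A = Pab²/L² = (-2)·6·2²/8² = -3/4 kN·m
  R_B = Pa²(a+3b)/L³ = (-2)·6²·(6+3·2)/8³ = -27/16 kN
  M_B = -Pa²b/L² = -(-2)·6²·2/8² = 9/4 kN·m
Load 3 — applied couple M₀=15 kN·m at a=8/3 m (b=L-a=16/3):
  R_A = 6M₀ab/L³ = 6·15·(8/3)·(16/3)/8³ = 5/2 kN
  M_A = M₀b(2a-b)/L² = 15·(16/3)·(2·(8/3)-(16/3))/8² = 0 kN·m
  R_B = -6M₀ab/L³ = -6·15·(8/3)·(16/3)/8³ = -5/2 kN
  M_B = M₀a(2b-a)/L² = 15·(8/3)·(2·(16/3)-(8/3))/8² = 5 kN·m
Load 4 — point force P=-7 kN at a=4 m (b=L-a=4):
  R_A = Pb²(3a+b)/L³ = (-7)·4²·(3·4+4)/8³ = -7/2 kN
  M_A = Pab²/L² = (-7)·4·4²/8² = -7 kN·m
  R_B = Pa²(a+3b)/L³ = (-7)·4²·(4+3·4)/8³ = -7/2 kN
  M_B = -Pa²b/L² = -(-7)·4²·4/8² = 7 kN·m
Superposition: R_A = 1623/80 kN, M_A = 613/20 kN·m, R_B = 3417/80 kN, M_B = -867/20 kN·m

R_A = 1623/80 kN, M_A = 613/20 kN·m, R_B = 3417/80 kN, M_B = -867/20 kN·m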